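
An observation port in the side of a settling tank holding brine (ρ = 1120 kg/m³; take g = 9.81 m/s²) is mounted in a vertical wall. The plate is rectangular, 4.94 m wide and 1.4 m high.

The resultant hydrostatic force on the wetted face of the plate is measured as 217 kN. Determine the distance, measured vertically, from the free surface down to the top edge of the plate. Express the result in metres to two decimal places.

d_top ≈ 2.16 m

γ = ρg = 1120 × 9.81 / 1000 = 10.9872 kN/m³.
A = 4.94 × 1.4 = 6.916 m².
From F = γ·h_c·A, the centroid depth is h_c = 217/(10.9872 × 6.916) = 2.85573 m.
The centroid lies 1.4/2 = 0.7 m below the top edge, so the top edge sits at h_top = 2.85573 − 0.7 = 2.15573 m below the surface.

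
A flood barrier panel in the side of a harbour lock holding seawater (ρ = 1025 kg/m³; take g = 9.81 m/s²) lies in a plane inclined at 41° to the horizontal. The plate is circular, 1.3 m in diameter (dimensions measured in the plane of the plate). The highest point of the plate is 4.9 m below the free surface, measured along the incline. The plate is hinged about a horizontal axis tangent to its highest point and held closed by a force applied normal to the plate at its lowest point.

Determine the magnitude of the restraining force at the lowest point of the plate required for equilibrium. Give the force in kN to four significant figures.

γ = ρg = 1025 × 9.81 / 1000 = 10.05525 kN/m³.
Let θ = 41° be the plate's angle to the horizontal; measure y along the incline from where the plane meets the free surface. Vertical depth h = y·sinθ with sinθ = 0.656059.
The centroid is at the centre, 0.65 m below the top of the plate, so y_c = 4.9 + 0.65 = 5.55 m and h_c = 5.55 × 0.656059 = 3.64113 m.
A = π(0.65)² = 1.32732 m².
Resultant F = γ·h_c·A = 10.05525 × 3.64113 × 1.32732 = 48.5965 kN.
I_c = πr⁴/4 = π × 0.65⁴/4 = 0.140198 m⁴.
Centre of pressure: y_p = y_c + I_c/(y_c·A) = 5.55 + 0.140198/(5.55 × 1.32732) = 5.55 + 0.0190315 = 5.56903 m along the plane.
The resultant acts 0.65 + 0.0190315 = 0.669032 m (along the plate) below the hinge at the top edge, so the moment about the hinge is M = F × 0.669032 = 48.5965 × 0.669032 = 32.5126 kN·m.
A normal force at the bottom, 1.3 m from the hinge, must supply this moment: P = 32.5126/1.3 = 25.0097 kN.

P ≈ 25.01 kN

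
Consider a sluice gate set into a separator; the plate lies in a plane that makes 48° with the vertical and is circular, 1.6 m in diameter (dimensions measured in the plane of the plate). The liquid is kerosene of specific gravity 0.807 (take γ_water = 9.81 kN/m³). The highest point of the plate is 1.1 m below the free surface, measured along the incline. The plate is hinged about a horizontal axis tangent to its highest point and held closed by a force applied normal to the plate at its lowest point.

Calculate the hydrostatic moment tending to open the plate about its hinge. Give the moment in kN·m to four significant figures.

γ = 0.807 × 9.81 = 7.91667 kN/m³.
The plate makes 48° with the vertical, i.e. θ = 90° − 48° = 42° to the horizontal. Measuring y along the incline from the free-surface line, vertical depth h = y·sinθ with sinθ = 0.669131.
The centroid is at the centre, 0.8 m below the top of the plate, so y_c = 1.1 + 0.8 = 1.9 m and h_c = 1.9 × 0.669131 = 1.27135 m.
A = π(0.8)² = 2.01062 m².
Resultant F = γ·h_c·A = 7.91667 × 1.27135 × 2.01062 = 20.2366 kN.
I_c = πr⁴/4 = π × 0.8⁴/4 = 0.321699 m⁴.
Centre of pressure: y_p = y_c + I_c/(y_c·A) = 1.9 + 0.321699/(1.9 × 2.01062) = 1.9 + 0.0842105 = 1.98421 m along the plane.
The resultant acts 0.8 + 0.0842105 = 0.884211 m (along the plate) below the hinge at the top edge, so the moment about the hinge is M = F × 0.884211 = 20.2366 × 0.884211 = 17.8934 kN·m.

M ≈ 17.89 kN·m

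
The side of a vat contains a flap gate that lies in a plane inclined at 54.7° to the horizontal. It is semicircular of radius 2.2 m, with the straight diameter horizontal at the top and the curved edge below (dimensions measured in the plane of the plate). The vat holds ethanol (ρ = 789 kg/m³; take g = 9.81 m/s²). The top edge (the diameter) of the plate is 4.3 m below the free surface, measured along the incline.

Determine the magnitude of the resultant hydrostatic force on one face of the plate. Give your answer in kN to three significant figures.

γ = ρg = 789 × 9.81 / 1000 = 7.74009 kN/m³.
Let θ = 54.7° be the plate's angle to the horizontal; measure y along the incline from where the plane meets the free surface. Vertical depth h = y·sinθ with sinθ = 0.816138.
The centroid of a semicircle lies 4r/(3π) = 0.933709 m from the diameter, here below the top edge, so y_c = 4.3 + 0.933709 = 5.23371 m and h_c = 5.23371 × 0.816138 = 4.27143 m.
A = πr²/2 = π × 2.2²/2 = 7.60265 m².
Resultant F = γ·h_c·A = 7.74009 × 4.27143 × 7.60265 = 251.353 kN.

F ≈ 251 kN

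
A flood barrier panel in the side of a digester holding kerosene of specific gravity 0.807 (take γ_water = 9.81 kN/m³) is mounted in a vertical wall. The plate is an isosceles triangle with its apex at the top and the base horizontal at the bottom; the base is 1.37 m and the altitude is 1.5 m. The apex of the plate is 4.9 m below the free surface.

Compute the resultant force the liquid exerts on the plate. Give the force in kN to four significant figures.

γ = 0.807 × 9.81 = 7.91667 kN/m³.
With the apex up, the centroid sits 2h/3 = 2 × 1.5/3 = 1 m below the apex, so the centroid depth is h_c = 4.9 + 1 = 5.9 m.
A = ½ × 1.37 × 1.5 = 1.0275 m².
Resultant F = γ·h_c·A = 7.91667 × 5.9 × 1.0275 = 47.9928 kN.

F ≈ 47.99 kN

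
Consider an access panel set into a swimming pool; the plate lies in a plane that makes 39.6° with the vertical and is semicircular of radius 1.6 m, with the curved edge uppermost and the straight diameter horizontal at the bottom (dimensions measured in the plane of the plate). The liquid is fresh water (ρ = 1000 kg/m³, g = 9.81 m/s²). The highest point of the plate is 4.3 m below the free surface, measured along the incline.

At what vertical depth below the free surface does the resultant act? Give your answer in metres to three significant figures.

γ = ρg = 1000 × 9.81 = 9810 N/m³ = 9.81 kN/m³.
The plate makes 39.6° with the vertical, i.e. θ = 90° − 39.6° = 50.4° to the horizontal. Measuring y along the incline from the free-surface line, vertical depth h = y·sinθ with sinθ = 0.770513.
The centroid lies 4r/(3π) = 0.679061 m above the diameter, so r − 4r/(3π) = 1.6 − 0.679061 = 0.920939 m below the topmost point, so y_c = 4.3 + 0.920939 = 5.22094 m and h_c = 5.22094 × 0.770513 = 4.0228 m.
A = πr²/2 = π × 1.6²/2 = 4.02124 m².
Resultant F = γ·h_c·A = 9.81 × 4.0228 × 4.02124 = 158.693 kN.
I_c = (π/8 − 8/(9π))·r⁴ = 0.109757 × 1.6⁴ = 0.719303 m⁴.
Centre of pressure: y_p = y_c + I_c/(y_c·A) = 5.22094 + 0.719303/(5.22094 × 4.02124) = 5.22094 + 0.0342612 = 5.2552 m along the plane.
Vertically, h_p = y_p·sinθ = 5.2552 × 0.770513 = 4.0492 m.

h_p = 4.05 m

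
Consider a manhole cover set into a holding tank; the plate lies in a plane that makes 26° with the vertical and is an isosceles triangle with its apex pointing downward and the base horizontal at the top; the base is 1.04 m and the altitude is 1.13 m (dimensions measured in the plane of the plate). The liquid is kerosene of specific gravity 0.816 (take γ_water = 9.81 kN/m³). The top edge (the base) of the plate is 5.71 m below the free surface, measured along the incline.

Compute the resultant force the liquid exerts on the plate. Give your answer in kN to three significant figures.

F ≈ 25.7 kN

γ = 0.816 × 9.81 = 8.00496 kN/m³.
The plate makes 26° with the vertical, i.e. θ = 90° − 26° = 64° to the horizontal. Measuring y along the incline from the free-surface line, vertical depth h = y·sinθ with sinθ = 0.898794.
With the apex down, the centroid sits h/3 = 1.13/3 = 0.376667 m below the base (the top edge), so y_c = 5.71 + 0.376667 = 6.08667 m and h_c = 6.08667 × 0.898794 = 5.47066 m.
A = ½ × 1.04 × 1.13 = 0.5876 m².
Resultant F = γ·h_c·A = 8.00496 × 5.47066 × 0.5876 = 25.7324 kN.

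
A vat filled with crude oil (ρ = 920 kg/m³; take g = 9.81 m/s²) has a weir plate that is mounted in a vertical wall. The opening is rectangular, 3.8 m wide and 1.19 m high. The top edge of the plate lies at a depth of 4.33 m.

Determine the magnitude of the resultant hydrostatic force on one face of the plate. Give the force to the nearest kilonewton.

F ≈ 201 kN

γ = ρg = 920 × 9.81 / 1000 = 9.0252 kN/m³.
The centroid lies 1.19/2 = 0.595 m below the top edge, so the centroid depth is h_c = 4.33 + 0.595 = 4.925 m.
A = 3.8 × 1.19 = 4.522 m².
Resultant F = γ·h_c·A = 9.0252 × 4.925 × 4.522 = 200.999 kN.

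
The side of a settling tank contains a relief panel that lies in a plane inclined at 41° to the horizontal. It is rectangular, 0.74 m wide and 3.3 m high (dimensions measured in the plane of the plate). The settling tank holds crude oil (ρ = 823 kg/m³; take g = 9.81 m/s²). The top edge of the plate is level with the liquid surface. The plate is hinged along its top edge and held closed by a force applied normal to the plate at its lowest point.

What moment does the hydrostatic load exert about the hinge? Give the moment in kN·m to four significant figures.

γ = ρg = 823 × 9.81 / 1000 = 8.07363 kN/m³.
Let θ = 41° be the plate's angle to the horizontal; measure y along the incline from where the plane meets the free surface. Vertical depth h = y·sinθ with sinθ = 0.656059.
The centroid lies 3.3/2 = 1.65 m below the top edge, so y_c = 1.65 m and h_c = 1.65 × 0.656059 = 1.0825 m.
A = 0.74 × 3.3 = 2.442 m².
Resultant F = γ·h_c·A = 8.07363 × 1.0825 × 2.442 = 21.3424 kN.
I_c = b·h³/12 = 0.74 × 3.3³/12 = 2.21611 m⁴.
Centre of pressure: y_p = y_c + I_c/(y_c·A) = 1.65 + 2.21611/(1.65 × 2.442) = 1.65 + 0.549999 = 2.2 m along the plane.
The resultant acts 1.65 + 0.549999 = 2.2 m (along the plate) below the hinge at the top edge, so the moment about the hinge is M = F × 2.2 = 21.3424 × 2.2 = 46.9533 kN·m.

M ≈ 46.95 kN·m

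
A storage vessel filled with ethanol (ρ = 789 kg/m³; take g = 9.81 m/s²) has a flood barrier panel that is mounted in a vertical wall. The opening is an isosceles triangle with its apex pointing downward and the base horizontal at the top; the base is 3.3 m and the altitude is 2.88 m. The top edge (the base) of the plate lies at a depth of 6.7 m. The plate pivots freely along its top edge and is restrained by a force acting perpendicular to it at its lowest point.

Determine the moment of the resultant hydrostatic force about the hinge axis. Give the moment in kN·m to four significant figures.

M ≈ 287.4 kN·m

γ = ρg = 789 × 9.81 / 1000 = 7.74009 kN/m³.
With the apex down, the centroid sits h/3 = 2.88/3 = 0.96 m below the base (the top edge), so the centroid depth is h_c = 6.7 + 0.96 = 7.66 m.
A = ½ × 3.3 × 2.88 = 4.752 m².
Resultant F = γ·h_c·A = 7.74009 × 7.66 × 4.752 = 281.742 kN.
I_c = b·h³/36 = 3.3 × 2.88³/36 = 2.18972 m⁴.
Centre of pressure: y_p = y_c + I_c/(y_c·A) = 7.66 + 2.18972/(7.66 × 4.752) = 7.66 + 0.0601566 = 7.72016 m along the plane.
The resultant acts 0.96 + 0.0601566 = 1.02016 m (along the plate) below the hinge at the top edge, so the moment about the hinge is M = F × 1.02016 = 281.742 × 1.02016 = 287.422 kN·m.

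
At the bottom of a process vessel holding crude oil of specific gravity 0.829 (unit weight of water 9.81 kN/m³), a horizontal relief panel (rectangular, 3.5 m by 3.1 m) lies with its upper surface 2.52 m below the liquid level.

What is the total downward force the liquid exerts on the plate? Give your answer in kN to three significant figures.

γ = 0.829 × 9.81 = 8.13249 kN/m³.
The plate is horizontal, so pressure is uniform at p = γ·h = 8.13249 × 2.52 = 20.4939 kN/m².
A = 3.5 × 3.1 = 10.85 m².
F = p·A = 20.4939 × 10.85 = 222.359 kN.

F ≈ 222 kN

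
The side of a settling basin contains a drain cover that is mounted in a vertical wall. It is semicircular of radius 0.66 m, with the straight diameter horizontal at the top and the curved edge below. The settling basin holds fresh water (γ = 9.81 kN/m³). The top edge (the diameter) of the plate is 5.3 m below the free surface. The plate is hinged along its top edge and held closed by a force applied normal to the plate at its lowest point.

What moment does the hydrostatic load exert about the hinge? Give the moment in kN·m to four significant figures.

M ≈ 10.70 kN·m

γ = 9.81 kN/m³.
The centroid of a semicircle lies 4r/(3π) = 0.280113 m from the diameter, here below the top edge, so the centroid depth is h_c = 5.3 + 0.280113 = 5.58011 m.
A = πr²/2 = π × 0.66²/2 = 0.684239 m².
Resultant F = γ·h_c·A = 9.81 × 5.58011 × 0.684239 = 37.4558 kN.
I_c = (π/8 − 8/(9π))·r⁴ = 0.109757 × 0.66⁴ = 0.0208261 m⁴.
Centre of pressure: y_p = y_c + I_c/(y_c·A) = 5.58011 + 0.0208261/(5.58011 × 0.684239) = 5.58011 + 0.00545453 = 5.58556 m along the plane.
The resultant acts 0.280113 + 0.00545453 = 0.285568 m (along the plate) below the hinge at the top edge, so the moment about the hinge is M = F × 0.285568 = 37.4558 × 0.285568 = 10.6962 kN·m.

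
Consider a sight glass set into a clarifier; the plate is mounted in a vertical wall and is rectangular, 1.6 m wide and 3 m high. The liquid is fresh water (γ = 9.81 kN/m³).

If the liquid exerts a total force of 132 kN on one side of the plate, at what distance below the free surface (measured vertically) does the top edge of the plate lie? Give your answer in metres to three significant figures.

γ = 9.81 kN/m³.
A = 1.6 × 3 = 4.8 m².
From F = γ·h_c·A, the centroid depth is h_c = 132/(9.81 × 4.8) = 2.80326 m.
The centroid lies 3/2 = 1.5 m below the top edge, so the top edge sits at h_top = 2.80326 − 1.5 = 1.30326 m below the surface.

d_top ≈ 1.30 m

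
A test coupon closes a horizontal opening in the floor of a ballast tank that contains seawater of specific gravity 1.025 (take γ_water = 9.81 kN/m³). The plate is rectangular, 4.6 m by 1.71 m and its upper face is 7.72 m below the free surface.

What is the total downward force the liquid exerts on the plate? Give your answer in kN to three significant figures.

F ≈ 611 kN

γ = 1.025 × 9.81 = 10.05525 kN/m³.
The plate is horizontal, so pressure is uniform at p = γ·h = 10.05525 × 7.72 = 77.6265 kN/m².
A = 4.6 × 1.71 = 7.866 m².
F = p·A = 77.6265 × 7.866 = 610.61 kN.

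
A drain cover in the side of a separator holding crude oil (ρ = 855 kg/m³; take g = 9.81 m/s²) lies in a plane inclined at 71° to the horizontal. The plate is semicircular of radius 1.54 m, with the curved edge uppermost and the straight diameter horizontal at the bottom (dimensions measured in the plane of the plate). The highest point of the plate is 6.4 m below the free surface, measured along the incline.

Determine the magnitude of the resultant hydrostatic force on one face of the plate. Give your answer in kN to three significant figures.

F ≈ 215 kN

γ = ρg = 855 × 9.81 / 1000 = 8.38755 kN/m³.
Let θ = 71° be the plate's angle to the horizontal; measure y along the incline from where the plane meets the free surface. Vertical depth h = y·sinθ with sinθ = 0.945519.
The centroid lies 4r/(3π) = 0.653596 m above the diameter, so r − 4r/(3π) = 1.54 − 0.653596 = 0.886404 m below the topmost point, so y_c = 6.4 + 0.886404 = 7.2864 m and h_c = 7.2864 × 0.945519 = 6.88943 m.
A = πr²/2 = π × 1.54²/2 = 3.7253 m².
Resultant F = γ·h_c·A = 8.38755 × 6.88943 × 3.7253 = 215.268 kN.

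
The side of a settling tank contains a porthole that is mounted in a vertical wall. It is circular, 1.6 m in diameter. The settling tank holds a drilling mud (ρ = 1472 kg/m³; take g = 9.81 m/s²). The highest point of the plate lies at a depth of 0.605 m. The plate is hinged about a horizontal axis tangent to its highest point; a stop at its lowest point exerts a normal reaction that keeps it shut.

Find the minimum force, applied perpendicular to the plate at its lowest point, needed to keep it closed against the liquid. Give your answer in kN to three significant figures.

P ≈ 23.3 kN

γ = ρg = 1472 × 9.81 / 1000 = 14.44032 kN/m³.
The centroid is at the centre, 0.8 m below the top of the plate, so the centroid depth is h_c = 0.605 + 0.8 = 1.405 m.
A = π(0.8)² = 2.01062 m².
Resultant F = γ·h_c·A = 14.44032 × 1.405 × 2.01062 = 40.7928 kN.
I_c = πr⁴/4 = π × 0.8⁴/4 = 0.321699 m⁴.
Centre of pressure: y_p = y_c + I_c/(y_c·A) = 1.405 + 0.321699/(1.405 × 2.01062) = 1.405 + 0.113879 = 1.51888 m along the plane.
The resultant acts 0.8 + 0.113879 = 0.913879 m (along the plate) below the hinge at the top edge, so the moment about the hinge is M = F × 0.913879 = 40.7928 × 0.913879 = 37.2797 kN·m.
A normal force at the bottom, 1.6 m from the hinge, must supply this moment: P = 37.2797/1.6 = 23.2998 kN.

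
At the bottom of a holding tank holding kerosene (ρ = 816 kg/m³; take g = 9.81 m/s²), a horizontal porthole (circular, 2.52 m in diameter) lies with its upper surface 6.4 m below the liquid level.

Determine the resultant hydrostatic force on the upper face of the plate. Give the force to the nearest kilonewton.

γ = ρg = 816 × 9.81 / 1000 = 8.00496 kN/m³.
The plate is horizontal, so pressure is uniform at p = γ·h = 8.00496 × 6.4 = 51.2317 kN/m².
A = π(1.26)² = 4.98759 m².
F = p·A = 51.2317 × 4.98759 = 255.523 kN.

F ≈ 256 kN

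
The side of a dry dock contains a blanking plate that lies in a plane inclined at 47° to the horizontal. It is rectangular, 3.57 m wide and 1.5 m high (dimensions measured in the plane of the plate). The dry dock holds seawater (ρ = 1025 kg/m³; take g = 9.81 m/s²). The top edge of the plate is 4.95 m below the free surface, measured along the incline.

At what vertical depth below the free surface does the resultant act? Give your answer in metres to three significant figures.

h_p = 4.19 m

γ = ρg = 1025 × 9.81 / 1000 = 10.05525 kN/m³.
Let θ = 47° be the plate's angle to the horizontal; measure y along the incline from where the plane meets the free surface. Vertical depth h = y·sinθ with sinθ = 0.731354.
The centroid lies 1.5/2 = 0.75 m below the top edge, so y_c = 4.95 + 0.75 = 5.7 m and h_c = 5.7 × 0.731354 = 4.16872 m.
A = 3.57 × 1.5 = 5.355 m².
Resultant F = γ·h_c·A = 10.05525 × 4.16872 × 5.355 = 224.468 kN.
I_c = b·h³/12 = 3.57 × 1.5³/12 = 1.00406 m⁴.
Centre of pressure: y_p = y_c + I_c/(y_c·A) = 5.7 + 1.00406/(5.7 × 5.355) = 5.7 + 0.0328947 = 5.73289 m along the plane.
Vertically, h_p = y_p·sinθ = 5.73289 × 0.731354 = 4.19277 m.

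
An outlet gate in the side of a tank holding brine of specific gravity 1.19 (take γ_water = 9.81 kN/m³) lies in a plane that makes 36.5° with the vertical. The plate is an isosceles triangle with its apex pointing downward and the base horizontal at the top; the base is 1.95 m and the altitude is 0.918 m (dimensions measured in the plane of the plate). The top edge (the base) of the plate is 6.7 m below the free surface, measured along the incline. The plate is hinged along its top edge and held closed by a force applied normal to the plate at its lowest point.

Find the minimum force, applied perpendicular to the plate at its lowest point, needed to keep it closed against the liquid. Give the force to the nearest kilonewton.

γ = 1.19 × 9.81 = 11.6739 kN/m³.
The plate makes 36.5° with the vertical, i.e. θ = 90° − 36.5° = 53.5° to the horizontal. Measuring y along the incline from the free-surface line, vertical depth h = y·sinθ with sinθ = 0.803857.
With the apex down, the centroid sits h/3 = 0.918/3 = 0.306 m below the base (the top edge), so y_c = 6.7 + 0.306 = 7.006 m and h_c = 7.006 × 0.803857 = 5.63182 m.
A = ½ × 1.95 × 0.918 = 0.89505 m².
Resultant F = γ·h_c·A = 11.6739 × 5.63182 × 0.89505 = 58.8453 kN.
I_c = b·h³/36 = 1.95 × 0.918³/36 = 0.0419045 m⁴.
Centre of pressure: y_p = y_c + I_c/(y_c·A) = 7.006 + 0.0419045/(7.006 × 0.89505) = 7.006 + 0.00668257 = 7.01268 m along the plane.
The resultant acts 0.306 + 0.00668257 = 0.312683 m (along the plate) below the hinge at the top edge, so the moment about the hinge is M = F × 0.312683 = 58.8453 × 0.312683 = 18.3999 kN·m.
A normal force at the bottom, 0.918 m from the hinge, must supply this moment: P = 18.3999/0.918 = 20.0435 kN.

P ≈ 20 kN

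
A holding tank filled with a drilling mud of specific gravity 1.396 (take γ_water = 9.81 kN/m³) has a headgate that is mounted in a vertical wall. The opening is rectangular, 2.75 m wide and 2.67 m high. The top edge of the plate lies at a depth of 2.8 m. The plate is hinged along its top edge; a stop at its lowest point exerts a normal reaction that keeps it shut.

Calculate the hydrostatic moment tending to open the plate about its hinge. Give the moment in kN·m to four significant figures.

γ = 1.396 × 9.81 = 13.69476 kN/m³.
The centroid lies 2.67/2 = 1.335 m below the top edge, so the centroid depth is h_c = 2.8 + 1.335 = 4.135 m.
A = 2.75 × 2.67 = 7.3425 m².
Resultant F = γ·h_c·A = 13.69476 × 4.135 × 7.3425 = 415.79 kN.
I_c = b·h³/12 = 2.75 × 2.67³/12 = 4.362 m⁴.
Centre of pressure: y_p = y_c + I_c/(y_c·A) = 4.135 + 4.362/(4.135 × 7.3425) = 4.135 + 0.14367 = 4.27867 m along the plane.
The resultant acts 1.335 + 0.14367 = 1.47867 m (along the plate) below the hinge at the top edge, so the moment about the hinge is M = F × 1.47867 = 415.79 × 1.47867 = 614.816 kN·m.

M ≈ 614.8 kN·m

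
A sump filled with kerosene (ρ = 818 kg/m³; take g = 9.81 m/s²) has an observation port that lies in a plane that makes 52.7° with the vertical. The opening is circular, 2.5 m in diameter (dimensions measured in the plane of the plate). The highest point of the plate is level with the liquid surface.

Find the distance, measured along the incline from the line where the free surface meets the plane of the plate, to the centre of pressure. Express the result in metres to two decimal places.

γ = ρg = 818 × 9.81 / 1000 = 8.02458 kN/m³.
The plate makes 52.7° with the vertical, i.e. θ = 90° − 52.7° = 37.3° to the horizontal. Measuring y along the incline from the free-surface line, vertical depth h = y·sinθ with sinθ = 0.605988.
The centroid is at the centre, 1.25 m below the top of the plate, so y_c = 1.25 m and h_c = 1.25 × 0.605988 = 0.757485 m.
A = π(1.25)² = 4.90874 m².
Resultant F = γ·h_c·A = 8.02458 × 0.757485 × 4.90874 = 29.8378 kN.
I_c = πr⁴/4 = π × 1.25⁴/4 = 1.91748 m⁴.
Centre of pressure: y_p = y_c + I_c/(y_c·A) = 1.25 + 1.91748/(1.25 × 4.90874) = 1.25 + 0.312501 = 1.5625 m along the plane.

y_p = 1.56 m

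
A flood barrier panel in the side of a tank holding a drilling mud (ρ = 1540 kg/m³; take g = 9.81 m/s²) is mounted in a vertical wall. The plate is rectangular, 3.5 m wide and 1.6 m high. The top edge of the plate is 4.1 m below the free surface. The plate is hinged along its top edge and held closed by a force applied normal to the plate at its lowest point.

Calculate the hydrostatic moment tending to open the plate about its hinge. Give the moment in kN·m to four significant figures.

M ≈ 349.7 kN·m

γ = ρg = 1540 × 9.81 / 1000 = 15.1074 kN/m³.
The centroid lies 1.6/2 = 0.8 m below the top edge, so the centroid depth is h_c = 4.1 + 0.8 = 4.9 m.
A = 3.5 × 1.6 = 5.6 m².
Resultant F = γ·h_c·A = 15.1074 × 4.9 × 5.6 = 414.547 kN.
I_c = b·h³/12 = 3.5 × 1.6³/12 = 1.19467 m⁴.
Centre of pressure: y_p = y_c + I_c/(y_c·A) = 4.9 + 1.19467/(4.9 × 5.6) = 4.9 + 0.0435375 = 4.94354 m along the plane.
The resultant acts 0.8 + 0.0435375 = 0.843538 m (along the plate) below the hinge at the top edge, so the moment about the hinge is M = F × 0.843538 = 414.547 × 0.843538 = 349.686 kN·m.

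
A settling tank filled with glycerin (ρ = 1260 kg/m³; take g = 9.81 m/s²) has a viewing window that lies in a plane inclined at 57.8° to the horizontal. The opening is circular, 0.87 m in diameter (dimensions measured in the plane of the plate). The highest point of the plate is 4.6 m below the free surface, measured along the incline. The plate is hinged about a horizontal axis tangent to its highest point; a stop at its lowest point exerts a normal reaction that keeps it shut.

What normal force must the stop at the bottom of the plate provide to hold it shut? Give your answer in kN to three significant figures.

P ≈ 16.0 kN

γ = ρg = 1260 × 9.81 / 1000 = 12.3606 kN/m³.
Let θ = 57.8° be the plate's angle to the horizontal; measure y along the incline from where the plane meets the free surface. Vertical depth h = y·sinθ with sinθ = 0.846193.
The centroid is at the centre, 0.435 m below the top of the plate, so y_c = 4.6 + 0.435 = 5.035 m and h_c = 5.035 × 0.846193 = 4.26058 m.
A = π(0.435)² = 0.594468 m².
Resultant F = γ·h_c·A = 12.3606 × 4.26058 × 0.594468 = 31.3067 kN.
I_c = πr⁴/4 = π × 0.435⁴/4 = 0.028122 m⁴.
Centre of pressure: y_p = y_c + I_c/(y_c·A) = 5.035 + 0.028122/(5.035 × 0.594468) = 5.035 + 0.00939546 = 5.0444 m along the plane.
The resultant acts 0.435 + 0.00939546 = 0.444395 m (along the plate) below the hinge at the top edge, so the moment about the hinge is M = F × 0.444395 = 31.3067 × 0.444395 = 13.9125 kN·m.
A normal force at the bottom, 0.87 m from the hinge, must supply this moment: P = 13.9125/0.87 = 15.9914 kN.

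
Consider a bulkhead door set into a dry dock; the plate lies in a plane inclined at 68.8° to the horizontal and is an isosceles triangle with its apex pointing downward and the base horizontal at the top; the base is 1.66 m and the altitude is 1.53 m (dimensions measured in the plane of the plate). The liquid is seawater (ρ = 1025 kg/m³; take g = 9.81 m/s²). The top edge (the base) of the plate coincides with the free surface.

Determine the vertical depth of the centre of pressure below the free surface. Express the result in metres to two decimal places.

h_p = 0.71 m

γ = ρg = 1025 × 9.81 / 1000 = 10.05525 kN/m³.
Let θ = 68.8° be the plate's angle to the horizontal; measure y along the incline from where the plane meets the free surface. Vertical depth h = y·sinθ with sinθ = 0.932324.
With the apex down, the centroid sits h/3 = 1.53/3 = 0.51 m below the base (the top edge), so y_c = 0.51 m and h_c = 0.51 × 0.932324 = 0.475485 m.
A = ½ × 1.66 × 1.53 = 1.2699 m².
Resultant F = γ·h_c·A = 10.05525 × 0.475485 × 1.2699 = 6.07154 kN.
I_c = b·h³/36 = 1.66 × 1.53³/36 = 0.16515 m⁴.
Centre of pressure: y_p = y_c + I_c/(y_c·A) = 0.51 + 0.16515/(0.51 × 1.2699) = 0.51 + 0.254999 = 0.764999 m along the plane.
Vertically, h_p = y_p·sinθ = 0.764999 × 0.932324 = 0.713227 m.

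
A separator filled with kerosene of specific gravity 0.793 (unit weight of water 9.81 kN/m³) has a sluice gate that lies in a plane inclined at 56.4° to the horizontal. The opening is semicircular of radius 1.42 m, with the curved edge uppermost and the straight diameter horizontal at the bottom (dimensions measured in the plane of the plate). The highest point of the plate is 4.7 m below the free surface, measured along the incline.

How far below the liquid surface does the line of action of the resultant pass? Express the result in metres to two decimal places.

h_p = 4.62 m

γ = 0.793 × 9.81 = 7.77933 kN/m³.
Let θ = 56.4° be the plate's angle to the horizontal; measure y along the incline from where the plane meets the free surface. Vertical depth h = y·sinθ with sinθ = 0.832921.
The centroid lies 4r/(3π) = 0.602667 m above the diameter, so r − 4r/(3π) = 1.42 − 0.602667 = 0.817333 m below the topmost point, so y_c = 4.7 + 0.817333 = 5.51733 m and h_c = 5.51733 × 0.832921 = 4.5955 m.
A = πr²/2 = π × 1.42²/2 = 3.16735 m².
Resultant F = γ·h_c·A = 7.77933 × 4.5955 × 3.16735 = 113.232 kN.
I_c = (π/8 − 8/(9π))·r⁴ = 0.109757 × 1.42⁴ = 0.446258 m⁴.
Centre of pressure: y_p = y_c + I_c/(y_c·A) = 5.51733 + 0.446258/(5.51733 × 3.16735) = 5.51733 + 0.0255365 = 5.54287 m along the plane.
Vertically, h_p = y_p·sinθ = 5.54287 × 0.832921 = 4.61677 m.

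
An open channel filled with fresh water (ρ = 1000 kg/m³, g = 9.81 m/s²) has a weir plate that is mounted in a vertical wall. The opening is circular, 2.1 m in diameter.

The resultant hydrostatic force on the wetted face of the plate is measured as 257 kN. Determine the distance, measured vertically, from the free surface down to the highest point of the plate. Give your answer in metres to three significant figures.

γ = ρg = 1000 × 9.81 = 9810 N/m³ = 9.81 kN/m³.
A = π(1.05)² = 3.46361 m².
From F = γ·h_c·A, the centroid depth is h_c = 257/(9.81 × 3.46361) = 7.56371 m.
The centroid is at the centre, 1.05 m below the top of the plate, so the highest point sits at h_top = 7.56371 − 1.05 = 6.51371 m below the surface.

d_top ≈ 6.51 m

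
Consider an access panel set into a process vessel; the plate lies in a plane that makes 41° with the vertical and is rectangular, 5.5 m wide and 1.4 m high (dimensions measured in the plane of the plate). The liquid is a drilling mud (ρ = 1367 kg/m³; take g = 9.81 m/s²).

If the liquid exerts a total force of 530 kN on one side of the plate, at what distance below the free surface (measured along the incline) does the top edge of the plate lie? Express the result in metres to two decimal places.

γ = ρg = 1367 × 9.81 / 1000 = 13.41027 kN/m³.
A = 5.5 × 1.4 = 7.7 m².
From F = γ·h_c·A, the centroid depth is h_c = 530/(13.41027 × 7.7) = 5.13272 m.
The plate makes 41° with the vertical, i.e. θ = 90° − 41° = 49° to the horizontal. Measuring y along the incline from the free-surface line, vertical depth h = y·sinθ with sinθ = 0.754710.
Along the incline, y_c = h_c/sinθ = 5.13272/0.754710 = 6.80092 m.
The centroid lies 1.4/2 = 0.7 m below the top edge, so the top edge sits at y_top = 6.80092 − 0.7 = 6.10092 m along the incline.

y_top ≈ 6.10 m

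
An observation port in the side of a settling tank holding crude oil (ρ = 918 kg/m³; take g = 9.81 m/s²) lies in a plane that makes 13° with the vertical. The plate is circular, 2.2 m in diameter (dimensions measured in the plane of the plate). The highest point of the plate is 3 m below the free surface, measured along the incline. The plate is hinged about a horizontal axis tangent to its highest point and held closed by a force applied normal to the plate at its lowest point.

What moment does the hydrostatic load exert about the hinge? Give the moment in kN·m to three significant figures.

γ = ρg = 918 × 9.81 / 1000 = 9.00558 kN/m³.
The plate makes 13° with the vertical, i.e. θ = 90° − 13° = 77° to the horizontal. Measuring y along the incline from the free-surface line, vertical depth h = y·sinθ with sinθ = 0.974370.
The centroid is at the centre, 1.1 m below the top of the plate, so y_c = 3 + 1.1 = 4.1 m and h_c = 4.1 × 0.974370 = 3.99492 m.
A = π(1.1)² = 3.80133 m².
Resultant F = γ·h_c·A = 9.00558 × 3.99492 × 3.80133 = 136.759 kN.
I_c = πr⁴/4 = π × 1.1⁴/4 = 1.1499 m⁴.
Centre of pressure: y_p = y_c + I_c/(y_c·A) = 4.1 + 1.1499/(4.1 × 3.80133) = 4.1 + 0.0737803 = 4.17378 m along the plane.
The resultant acts 1.1 + 0.0737803 = 1.17378 m (along the plate) below the hinge at the top edge, so the moment about the hinge is M = F × 1.17378 = 136.759 × 1.17378 = 160.525 kN·m.

M ≈ 161 kN·m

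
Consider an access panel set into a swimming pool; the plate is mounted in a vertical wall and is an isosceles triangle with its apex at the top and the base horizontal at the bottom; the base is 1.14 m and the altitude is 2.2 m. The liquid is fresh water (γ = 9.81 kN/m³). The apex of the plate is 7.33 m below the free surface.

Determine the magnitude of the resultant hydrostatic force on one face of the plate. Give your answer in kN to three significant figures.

F ≈ 108 kN

γ = 9.81 kN/m³.
With the apex up, the centroid sits 2h/3 = 2 × 2.2/3 = 1.46667 m below the apex, so the centroid depth is h_c = 7.33 + 1.46667 = 8.79667 m.
A = ½ × 1.14 × 2.2 = 1.254 m².
Resultant F = γ·h_c·A = 9.81 × 8.79667 × 1.254 = 108.214 kN.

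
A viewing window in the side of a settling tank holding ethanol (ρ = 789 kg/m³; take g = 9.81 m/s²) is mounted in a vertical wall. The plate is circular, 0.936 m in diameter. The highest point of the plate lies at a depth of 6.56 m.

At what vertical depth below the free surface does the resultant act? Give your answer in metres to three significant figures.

h_p = 7.04 m

γ = ρg = 789 × 9.81 / 1000 = 7.74009 kN/m³.
The centroid is at the centre, 0.468 m below the top of the plate, so the centroid depth is h_c = 6.56 + 0.468 = 7.028 m.
A = π(0.468)² = 0.688084 m².
Resultant F = γ·h_c·A = 7.74009 × 7.028 × 0.688084 = 37.4299 kN.
I_c = πr⁴/4 = π × 0.468⁴/4 = 0.0376767 m⁴.
Centre of pressure: y_p = y_c + I_c/(y_c·A) = 7.028 + 0.0376767/(7.028 × 0.688084) = 7.028 + 0.00779112 = 7.03579 m along the plane.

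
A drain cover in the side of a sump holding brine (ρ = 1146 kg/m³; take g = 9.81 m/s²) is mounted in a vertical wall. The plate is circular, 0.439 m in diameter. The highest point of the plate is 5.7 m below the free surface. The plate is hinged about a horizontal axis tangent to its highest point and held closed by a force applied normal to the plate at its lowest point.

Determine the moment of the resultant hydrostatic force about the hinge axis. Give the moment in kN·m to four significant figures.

M ≈ 2.232 kN·m

γ = ρg = 1146 × 9.81 / 1000 = 11.24226 kN/m³.
The centroid is at the centre, 0.2195 m below the top of the plate, so the centroid depth is h_c = 5.7 + 0.2195 = 5.9195 m.
A = π(0.2195)² = 0.151363 m².
Resultant F = γ·h_c·A = 11.24226 × 5.9195 × 0.151363 = 10.073 kN.
I_c = πr⁴/4 = π × 0.2195⁴/4 = 0.00182317 m⁴.
Centre of pressure: y_p = y_c + I_c/(y_c·A) = 5.9195 + 0.00182317/(5.9195 × 0.151363) = 5.9195 + 0.0020348 = 5.92153 m along the plane.
The resultant acts 0.2195 + 0.0020348 = 0.221535 m (along the plate) below the hinge at the top edge, so the moment about the hinge is M = F × 0.221535 = 10.073 × 0.221535 = 2.23152 kN·m.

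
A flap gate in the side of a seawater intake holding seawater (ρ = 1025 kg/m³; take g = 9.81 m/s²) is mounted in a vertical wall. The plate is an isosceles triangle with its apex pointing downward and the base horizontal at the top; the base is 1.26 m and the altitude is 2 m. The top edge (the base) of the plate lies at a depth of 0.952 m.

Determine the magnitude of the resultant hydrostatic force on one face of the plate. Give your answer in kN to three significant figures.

F ≈ 20.5 kN

γ = ρg = 1025 × 9.81 / 1000 = 10.05525 kN/m³.
With the apex down, the centroid sits h/3 = 2/3 = 0.666667 m below the base (the top edge), so the centroid depth is h_c = 0.952 + 0.666667 = 1.61867 m.
A = ½ × 1.26 × 2 = 1.26 m².
Resultant F = γ·h_c·A = 10.05525 × 1.61867 × 1.26 = 20.5079 kN.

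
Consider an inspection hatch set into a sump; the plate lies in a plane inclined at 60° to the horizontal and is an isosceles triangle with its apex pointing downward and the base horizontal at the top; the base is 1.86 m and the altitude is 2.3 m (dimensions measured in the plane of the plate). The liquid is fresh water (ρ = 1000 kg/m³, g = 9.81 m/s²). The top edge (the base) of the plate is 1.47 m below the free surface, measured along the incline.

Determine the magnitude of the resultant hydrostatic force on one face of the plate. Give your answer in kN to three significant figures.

γ = ρg = 1000 × 9.81 = 9810 N/m³ = 9.81 kN/m³.
Let θ = 60° be the plate's angle to the horizontal; measure y along the incline from where the plane meets the free surface. Vertical depth h = y·sinθ with sinθ = 0.866025.
With the apex down, the centroid sits h/3 = 2.3/3 = 0.766667 m below the base (the top edge), so y_c = 1.47 + 0.766667 = 2.23667 m and h_c = 2.23667 × 0.866025 = 1.93701 m.
A = ½ × 1.86 × 2.3 = 2.139 m².
Resultant F = γ·h_c·A = 9.81 × 1.93701 × 2.139 = 40.6454 kN.

F ≈ 40.6 kN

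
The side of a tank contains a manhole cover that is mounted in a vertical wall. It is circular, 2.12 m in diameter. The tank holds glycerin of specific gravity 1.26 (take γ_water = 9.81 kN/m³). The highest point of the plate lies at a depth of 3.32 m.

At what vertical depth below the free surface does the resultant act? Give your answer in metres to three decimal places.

h_p = 4.444 m

γ = 1.26 × 9.81 = 12.3606 kN/m³.
The centroid is at the centre, 1.06 m below the top of the plate, so the centroid depth is h_c = 3.32 + 1.06 = 4.38 m.
A = π(1.06)² = 3.52989 m².
Resultant F = γ·h_c·A = 12.3606 × 4.38 × 3.52989 = 191.106 kN.
I_c = πr⁴/4 = π × 1.06⁴/4 = 0.991547 m⁴.
Centre of pressure: y_p = y_c + I_c/(y_c·A) = 4.38 + 0.991547/(4.38 × 3.52989) = 4.38 + 0.0641325 = 4.44413 m along the plane.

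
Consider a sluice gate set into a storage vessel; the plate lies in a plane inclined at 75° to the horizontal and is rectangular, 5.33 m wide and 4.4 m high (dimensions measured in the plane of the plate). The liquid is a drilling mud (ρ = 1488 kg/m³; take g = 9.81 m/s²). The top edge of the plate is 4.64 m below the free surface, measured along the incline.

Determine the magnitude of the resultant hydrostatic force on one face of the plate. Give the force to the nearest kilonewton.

γ = ρg = 1488 × 9.81 / 1000 = 14.59728 kN/m³.
Let θ = 75° be the plate's angle to the horizontal; measure y along the incline from where the plane meets the free surface. Vertical depth h = y·sinθ with sinθ = 0.965926.
The centroid lies 4.4/2 = 2.2 m below the top edge, so y_c = 4.64 + 2.2 = 6.84 m and h_c = 6.84 × 0.965926 = 6.60693 m.
A = 5.33 × 4.4 = 23.452 m².
Resultant F = γ·h_c·A = 14.59728 × 6.60693 × 23.452 = 2261.79 kN.

F ≈ 2262 kN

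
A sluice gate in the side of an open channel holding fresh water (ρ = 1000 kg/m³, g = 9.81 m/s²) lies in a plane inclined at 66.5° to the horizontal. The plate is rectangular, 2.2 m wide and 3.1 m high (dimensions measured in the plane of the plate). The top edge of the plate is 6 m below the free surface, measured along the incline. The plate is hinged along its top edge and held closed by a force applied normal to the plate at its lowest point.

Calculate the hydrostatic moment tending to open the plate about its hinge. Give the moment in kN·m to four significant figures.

γ = ρg = 1000 × 9.81 = 9810 N/m³ = 9.81 kN/m³.
Let θ = 66.5° be the plate's angle to the horizontal; measure y along the incline from where the plane meets the free surface. Vertical depth h = y·sinθ with sinθ = 0.917060.
The centroid lies 3.1/2 = 1.55 m below the top edge, so y_c = 6 + 1.55 = 7.55 m and h_c = 7.55 × 0.917060 = 6.9238 m.
A = 2.2 × 3.1 = 6.82 m².
Resultant F = γ·h_c·A = 9.81 × 6.9238 × 6.82 = 463.231 kN.
I_c = b·h³/12 = 2.2 × 3.1³/12 = 5.46168 m⁴.
Centre of pressure: y_p = y_c + I_c/(y_c·A) = 7.55 + 5.46168/(7.55 × 6.82) = 7.55 + 0.106071 = 7.65607 m along the plane.
The resultant acts 1.55 + 0.106071 = 1.65607 m (along the plate) below the hinge at the top edge, so the moment about the hinge is M = F × 1.65607 = 463.231 × 1.65607 = 767.143 kN·m.

M ≈ 767.1 kN·m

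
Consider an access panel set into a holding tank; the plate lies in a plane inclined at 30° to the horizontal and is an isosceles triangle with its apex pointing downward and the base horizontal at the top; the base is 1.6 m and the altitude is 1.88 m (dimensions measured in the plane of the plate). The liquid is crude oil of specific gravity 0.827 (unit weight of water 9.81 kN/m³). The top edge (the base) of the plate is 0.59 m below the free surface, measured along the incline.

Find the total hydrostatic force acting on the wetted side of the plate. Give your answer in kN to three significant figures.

γ = 0.827 × 9.81 = 8.11287 kN/m³.
Let θ = 30° be the plate's angle to the horizontal; measure y along the incline from where the plane meets the free surface. Vertical depth h = y·sinθ with sinθ = 0.500000.
With the apex down, the centroid sits h/3 = 1.88/3 = 0.626667 m below the base (the top edge), so y_c = 0.59 + 0.626667 = 1.21667 m and h_c = 1.21667 × 0.500000 = 0.608335 m.
A = ½ × 1.6 × 1.88 = 1.504 m².
Resultant F = γ·h_c·A = 8.11287 × 0.608335 × 1.504 = 7.42276 kN.

F ≈ 7.42 kN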